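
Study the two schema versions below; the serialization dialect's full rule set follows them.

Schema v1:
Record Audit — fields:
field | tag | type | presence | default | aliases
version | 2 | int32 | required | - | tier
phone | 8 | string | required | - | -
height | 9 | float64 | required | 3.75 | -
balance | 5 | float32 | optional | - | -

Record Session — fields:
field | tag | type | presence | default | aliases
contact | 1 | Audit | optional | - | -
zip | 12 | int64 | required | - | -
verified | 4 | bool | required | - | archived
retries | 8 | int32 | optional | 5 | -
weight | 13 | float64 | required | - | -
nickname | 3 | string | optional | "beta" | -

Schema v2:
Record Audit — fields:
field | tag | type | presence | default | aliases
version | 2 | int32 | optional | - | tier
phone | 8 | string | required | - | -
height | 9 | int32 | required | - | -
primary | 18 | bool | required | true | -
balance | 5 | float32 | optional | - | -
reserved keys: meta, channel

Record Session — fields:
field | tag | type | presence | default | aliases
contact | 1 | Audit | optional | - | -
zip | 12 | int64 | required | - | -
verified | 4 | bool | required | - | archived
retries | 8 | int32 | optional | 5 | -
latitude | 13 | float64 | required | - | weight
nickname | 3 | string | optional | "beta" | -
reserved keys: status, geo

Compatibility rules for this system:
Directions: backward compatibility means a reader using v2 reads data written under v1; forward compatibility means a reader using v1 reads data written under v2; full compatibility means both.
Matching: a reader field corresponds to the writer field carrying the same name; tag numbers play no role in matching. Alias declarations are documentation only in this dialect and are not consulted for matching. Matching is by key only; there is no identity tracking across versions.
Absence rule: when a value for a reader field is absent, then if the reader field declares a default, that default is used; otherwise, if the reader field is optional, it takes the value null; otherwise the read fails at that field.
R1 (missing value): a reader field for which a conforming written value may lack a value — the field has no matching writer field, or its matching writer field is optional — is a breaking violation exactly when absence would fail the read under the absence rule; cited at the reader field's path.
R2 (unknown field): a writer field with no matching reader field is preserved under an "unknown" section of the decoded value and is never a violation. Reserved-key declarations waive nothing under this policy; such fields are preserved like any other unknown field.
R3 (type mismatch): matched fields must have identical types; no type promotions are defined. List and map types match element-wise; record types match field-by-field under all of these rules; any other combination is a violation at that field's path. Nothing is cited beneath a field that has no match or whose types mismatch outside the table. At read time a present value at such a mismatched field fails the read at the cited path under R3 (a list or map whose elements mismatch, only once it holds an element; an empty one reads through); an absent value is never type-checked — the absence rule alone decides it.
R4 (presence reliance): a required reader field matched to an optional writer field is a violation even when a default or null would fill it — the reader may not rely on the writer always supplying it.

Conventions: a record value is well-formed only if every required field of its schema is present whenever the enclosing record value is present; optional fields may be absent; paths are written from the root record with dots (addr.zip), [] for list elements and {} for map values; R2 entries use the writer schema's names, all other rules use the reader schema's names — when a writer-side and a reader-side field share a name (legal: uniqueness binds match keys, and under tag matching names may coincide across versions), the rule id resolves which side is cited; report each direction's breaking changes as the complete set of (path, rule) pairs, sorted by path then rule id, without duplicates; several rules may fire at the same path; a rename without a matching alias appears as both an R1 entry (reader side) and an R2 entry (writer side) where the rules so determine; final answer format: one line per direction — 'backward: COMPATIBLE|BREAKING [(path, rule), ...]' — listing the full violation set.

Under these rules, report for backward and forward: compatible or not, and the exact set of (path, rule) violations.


in Session below, arrows point writer -> reader
backward analysis of Session with v2 as reader and v1 as writer:
  Audit -> Audit, writer optional: contact aligns to contact
  int64 -> int64, writer required: zip aligns to zip
  bool -> bool, writer required: verified aligns to verified
  int32 -> int32, writer optional: retries aligns to retries
  latitude: no writer match
  string -> string, writer optional: nickname aligns to nickname
  weight (writer side), unknown to reader
  int32 -> int32, writer required: contact.version aligns to contact.version
  string -> string, writer required: contact.phone aligns to contact.phone
  float64 -> int32, writer required: contact.height aligns to contact.height
  contact.primary: no writer match
  float32 -> float32, writer optional: contact.balance aligns to contact.balance
  R3 fires at contact.height
  R1 fires at latitude
  backward on Session therefore BREAKING (2)
forward analysis of Session with v1 as reader and v2 as writer:
  Audit -> Audit, writer optional: contact aligns to contact
  int64 -> int64, writer required: zip aligns to zip
  bool -> bool, writer required: verified aligns to verified
  int32 -> int32, writer optional: retries aligns to retries
  weight: no writer match
  string -> string, writer optional: nickname aligns to nickname
  latitude (writer side), unknown to reader
  int32 -> int32, writer optional: contact.version aligns to contact.version
  string -> string, writer required: contact.phone aligns to contact.phone
  int32 -> float64, writer required: contact.height aligns to contact.height
  float32 -> float32, writer optional: contact.balance aligns to contact.balance
  contact.primary (writer side), unknown to reader
  R3 fires at contact.height
  R1 fires at contact.version
  R4 fires at contact.version
  R1 fires at weight
  forward on Session therefore BREAKING (4)

backward: BREAKING [(contact.height, R3), (latitude, R1)]; forward: BREAKING [(contact.height, R3), (contact.version, R1), (contact.version, R4), (weight, R1)]


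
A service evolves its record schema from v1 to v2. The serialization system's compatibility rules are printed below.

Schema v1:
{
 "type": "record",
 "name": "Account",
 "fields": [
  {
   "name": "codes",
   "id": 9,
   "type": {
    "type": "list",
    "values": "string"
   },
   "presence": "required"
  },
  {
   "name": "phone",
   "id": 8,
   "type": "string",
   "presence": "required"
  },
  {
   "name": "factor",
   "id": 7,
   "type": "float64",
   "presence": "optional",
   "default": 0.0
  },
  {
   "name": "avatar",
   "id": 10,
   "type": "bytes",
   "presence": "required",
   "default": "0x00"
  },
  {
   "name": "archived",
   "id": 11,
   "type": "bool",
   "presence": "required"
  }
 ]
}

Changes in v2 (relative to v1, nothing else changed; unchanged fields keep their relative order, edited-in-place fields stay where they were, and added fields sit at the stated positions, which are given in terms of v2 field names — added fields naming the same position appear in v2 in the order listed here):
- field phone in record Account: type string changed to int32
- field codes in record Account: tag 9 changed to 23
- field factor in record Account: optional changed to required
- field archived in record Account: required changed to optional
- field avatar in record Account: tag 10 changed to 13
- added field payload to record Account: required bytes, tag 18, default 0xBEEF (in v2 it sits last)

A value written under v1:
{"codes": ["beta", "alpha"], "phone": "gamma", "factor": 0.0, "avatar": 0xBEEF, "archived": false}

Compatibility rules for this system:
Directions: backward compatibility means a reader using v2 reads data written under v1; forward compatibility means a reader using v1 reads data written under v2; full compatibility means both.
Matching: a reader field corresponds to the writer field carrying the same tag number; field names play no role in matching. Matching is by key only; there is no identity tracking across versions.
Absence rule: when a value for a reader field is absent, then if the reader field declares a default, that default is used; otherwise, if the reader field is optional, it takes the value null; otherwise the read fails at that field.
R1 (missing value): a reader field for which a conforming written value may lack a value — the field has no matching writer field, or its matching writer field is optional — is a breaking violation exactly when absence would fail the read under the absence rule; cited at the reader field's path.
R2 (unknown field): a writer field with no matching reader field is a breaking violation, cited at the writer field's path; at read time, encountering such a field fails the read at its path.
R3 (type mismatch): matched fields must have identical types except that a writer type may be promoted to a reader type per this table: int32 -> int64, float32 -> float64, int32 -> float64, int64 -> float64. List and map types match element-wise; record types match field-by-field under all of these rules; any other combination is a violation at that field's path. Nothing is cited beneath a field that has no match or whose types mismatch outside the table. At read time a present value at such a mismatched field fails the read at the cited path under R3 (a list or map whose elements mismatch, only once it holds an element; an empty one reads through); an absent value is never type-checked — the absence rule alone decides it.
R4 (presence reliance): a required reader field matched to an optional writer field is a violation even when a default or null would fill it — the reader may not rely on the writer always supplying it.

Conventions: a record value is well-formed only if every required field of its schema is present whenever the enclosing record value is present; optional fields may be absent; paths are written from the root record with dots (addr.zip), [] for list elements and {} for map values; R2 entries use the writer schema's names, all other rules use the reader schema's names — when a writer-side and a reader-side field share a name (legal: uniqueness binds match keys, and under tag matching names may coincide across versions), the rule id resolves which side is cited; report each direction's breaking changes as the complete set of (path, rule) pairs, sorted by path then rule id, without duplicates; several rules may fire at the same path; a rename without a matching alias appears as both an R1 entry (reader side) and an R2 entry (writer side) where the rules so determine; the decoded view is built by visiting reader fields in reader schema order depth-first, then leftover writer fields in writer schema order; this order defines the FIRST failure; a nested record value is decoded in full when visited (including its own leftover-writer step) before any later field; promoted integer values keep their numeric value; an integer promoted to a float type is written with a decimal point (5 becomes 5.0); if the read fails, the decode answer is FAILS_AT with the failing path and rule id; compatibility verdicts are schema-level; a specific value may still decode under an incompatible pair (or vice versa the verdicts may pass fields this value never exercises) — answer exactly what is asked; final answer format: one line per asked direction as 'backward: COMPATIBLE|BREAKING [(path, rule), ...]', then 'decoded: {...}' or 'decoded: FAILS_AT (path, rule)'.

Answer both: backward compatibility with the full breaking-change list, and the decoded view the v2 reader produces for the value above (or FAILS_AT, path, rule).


the writer's type comes first in each Account pair
backward on Account — v2 reading data written by v1:
  codes: no writer match
  string -> int32, writer required: phone aligns to phone
  float64 -> float64, writer optional: factor aligns to factor
  avatar: no writer match
  bool -> bool, writer required: archived aligns to archived
  payload: no writer match
  writer codes: unknown to reader
  writer avatar: unknown to reader
  rule R2 violated at avatar
  rule R1 violated at codes
  rule R2 violated at codes
  rule R4 violated at factor
  rule R3 violated at phone
  => backward verdict for Account: BREAKING, 5 violation(s)
migrating the Account value to v2:
  read fails at codes under R1 (no fill)
  => FAILS_AT (codes, R1)
remaining Account differences; none change what is asked:
  field archived in record Account: required changed to optional -> matters only for Account's forward compatibility — outside the asked direction
  added field payload to record Account: required bytes, tag 18, default 0xBEEF (in v2 it sits last) -> matters only for Account's forward compatibility — outside the asked direction

backward: BREAKING [(avatar, R2), (codes, R1), (codes, R2), (factor, R4), (phone, R3)]; decoded: FAILS_AT (codes, R1)


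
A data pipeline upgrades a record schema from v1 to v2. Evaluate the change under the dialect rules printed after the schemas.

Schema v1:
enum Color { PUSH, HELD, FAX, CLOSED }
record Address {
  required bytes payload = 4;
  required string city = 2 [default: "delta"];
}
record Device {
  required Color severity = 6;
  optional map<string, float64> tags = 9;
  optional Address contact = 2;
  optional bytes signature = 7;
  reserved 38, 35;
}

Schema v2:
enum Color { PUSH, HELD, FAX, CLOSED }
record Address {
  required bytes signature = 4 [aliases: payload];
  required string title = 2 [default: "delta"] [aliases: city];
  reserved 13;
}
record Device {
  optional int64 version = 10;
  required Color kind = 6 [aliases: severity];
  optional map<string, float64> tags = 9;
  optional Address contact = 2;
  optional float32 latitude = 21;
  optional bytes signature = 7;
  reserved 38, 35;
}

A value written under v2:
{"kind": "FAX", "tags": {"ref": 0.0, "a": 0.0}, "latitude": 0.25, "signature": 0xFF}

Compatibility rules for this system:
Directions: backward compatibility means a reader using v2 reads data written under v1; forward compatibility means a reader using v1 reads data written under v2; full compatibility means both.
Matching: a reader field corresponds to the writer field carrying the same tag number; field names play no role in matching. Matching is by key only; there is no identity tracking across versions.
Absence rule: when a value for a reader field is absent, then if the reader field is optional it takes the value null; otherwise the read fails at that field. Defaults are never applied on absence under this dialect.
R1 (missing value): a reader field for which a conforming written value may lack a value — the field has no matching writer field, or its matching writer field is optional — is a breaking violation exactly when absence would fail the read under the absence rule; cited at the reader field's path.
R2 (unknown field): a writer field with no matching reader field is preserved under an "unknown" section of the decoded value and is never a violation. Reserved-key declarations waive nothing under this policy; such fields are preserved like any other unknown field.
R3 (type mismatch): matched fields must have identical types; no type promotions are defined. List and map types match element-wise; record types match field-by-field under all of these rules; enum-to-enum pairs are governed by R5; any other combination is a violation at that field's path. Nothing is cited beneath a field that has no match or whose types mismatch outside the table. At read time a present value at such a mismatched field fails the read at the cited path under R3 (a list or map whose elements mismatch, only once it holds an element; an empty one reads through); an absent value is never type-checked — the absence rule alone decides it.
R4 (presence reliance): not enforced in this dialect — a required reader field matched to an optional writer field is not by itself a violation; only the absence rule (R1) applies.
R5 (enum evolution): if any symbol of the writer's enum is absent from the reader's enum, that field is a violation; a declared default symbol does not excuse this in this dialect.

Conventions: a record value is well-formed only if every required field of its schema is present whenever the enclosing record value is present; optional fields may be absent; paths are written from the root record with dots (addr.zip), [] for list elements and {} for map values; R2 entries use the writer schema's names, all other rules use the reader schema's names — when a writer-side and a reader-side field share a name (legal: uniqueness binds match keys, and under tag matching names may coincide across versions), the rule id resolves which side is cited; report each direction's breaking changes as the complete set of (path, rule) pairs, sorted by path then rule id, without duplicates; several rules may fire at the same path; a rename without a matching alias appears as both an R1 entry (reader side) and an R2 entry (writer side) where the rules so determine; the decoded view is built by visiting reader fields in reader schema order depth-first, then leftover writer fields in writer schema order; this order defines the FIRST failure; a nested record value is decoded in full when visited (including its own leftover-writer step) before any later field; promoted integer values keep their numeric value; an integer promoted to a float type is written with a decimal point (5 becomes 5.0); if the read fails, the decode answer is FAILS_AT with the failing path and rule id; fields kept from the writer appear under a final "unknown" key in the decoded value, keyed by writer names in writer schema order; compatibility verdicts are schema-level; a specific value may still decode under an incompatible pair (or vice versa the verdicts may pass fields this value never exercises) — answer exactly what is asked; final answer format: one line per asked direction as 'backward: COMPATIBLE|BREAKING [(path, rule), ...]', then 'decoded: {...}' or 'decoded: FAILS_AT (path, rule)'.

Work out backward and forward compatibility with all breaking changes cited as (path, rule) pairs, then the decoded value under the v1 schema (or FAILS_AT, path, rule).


backward: COMPATIBLE []; forward: COMPATIBLE []; decoded: {"severity": "FAX", "tags": {"ref": 0.0, "a": 0.0}, "contact": null, "signature": 0xFF, "unknown": {"latitude": 0.25}}

in Device below, arrows point writer -> reader
backward for Device (reader v2, writer v1):
  version: no writer-side match
  Color -> Color, writer required: kind aligns to severity
  map<string, float64> -> map<string, float64>, writer optional: tags aligns to tags
  Address -> Address, writer optional: contact aligns to contact
  latitude: no writer-side match
  bytes -> bytes, writer optional: signature aligns to signature
  bytes -> bytes, writer required: contact.signature aligns to contact.payload
  string -> string, writer required: contact.title aligns to contact.city
  => backward verdict for Device: COMPATIBLE, no violations
forward for Device (reader v1, writer v2):
  Color -> Color, writer required: severity aligns to kind
  map<string, float64> -> map<string, float64>, writer optional: tags aligns to tags
  Address -> Address, writer optional: contact aligns to contact
  bytes -> bytes, writer optional: signature aligns to signature
  writer version: unknown to reader
  writer latitude: unknown to reader
  bytes -> bytes, writer required: contact.payload aligns to contact.signature
  string -> string, writer required: contact.city aligns to contact.title
  => forward verdict for Device: COMPATIBLE, no violations
decode (reader v1):
  severity := "FAX" (from writer kind)
  tags := {"ref": 0.0, "a": 0.0}
  contact := null (not supplied -> null)
  signature := 0xFF
  writer latitude: kept under "unknown"
  => decoded: {"severity": "FAX", "tags": {"ref": 0.0, "a": 0.0}, "contact": null, "signature": 0xFF, "unknown": {"latitude": 0.25}}


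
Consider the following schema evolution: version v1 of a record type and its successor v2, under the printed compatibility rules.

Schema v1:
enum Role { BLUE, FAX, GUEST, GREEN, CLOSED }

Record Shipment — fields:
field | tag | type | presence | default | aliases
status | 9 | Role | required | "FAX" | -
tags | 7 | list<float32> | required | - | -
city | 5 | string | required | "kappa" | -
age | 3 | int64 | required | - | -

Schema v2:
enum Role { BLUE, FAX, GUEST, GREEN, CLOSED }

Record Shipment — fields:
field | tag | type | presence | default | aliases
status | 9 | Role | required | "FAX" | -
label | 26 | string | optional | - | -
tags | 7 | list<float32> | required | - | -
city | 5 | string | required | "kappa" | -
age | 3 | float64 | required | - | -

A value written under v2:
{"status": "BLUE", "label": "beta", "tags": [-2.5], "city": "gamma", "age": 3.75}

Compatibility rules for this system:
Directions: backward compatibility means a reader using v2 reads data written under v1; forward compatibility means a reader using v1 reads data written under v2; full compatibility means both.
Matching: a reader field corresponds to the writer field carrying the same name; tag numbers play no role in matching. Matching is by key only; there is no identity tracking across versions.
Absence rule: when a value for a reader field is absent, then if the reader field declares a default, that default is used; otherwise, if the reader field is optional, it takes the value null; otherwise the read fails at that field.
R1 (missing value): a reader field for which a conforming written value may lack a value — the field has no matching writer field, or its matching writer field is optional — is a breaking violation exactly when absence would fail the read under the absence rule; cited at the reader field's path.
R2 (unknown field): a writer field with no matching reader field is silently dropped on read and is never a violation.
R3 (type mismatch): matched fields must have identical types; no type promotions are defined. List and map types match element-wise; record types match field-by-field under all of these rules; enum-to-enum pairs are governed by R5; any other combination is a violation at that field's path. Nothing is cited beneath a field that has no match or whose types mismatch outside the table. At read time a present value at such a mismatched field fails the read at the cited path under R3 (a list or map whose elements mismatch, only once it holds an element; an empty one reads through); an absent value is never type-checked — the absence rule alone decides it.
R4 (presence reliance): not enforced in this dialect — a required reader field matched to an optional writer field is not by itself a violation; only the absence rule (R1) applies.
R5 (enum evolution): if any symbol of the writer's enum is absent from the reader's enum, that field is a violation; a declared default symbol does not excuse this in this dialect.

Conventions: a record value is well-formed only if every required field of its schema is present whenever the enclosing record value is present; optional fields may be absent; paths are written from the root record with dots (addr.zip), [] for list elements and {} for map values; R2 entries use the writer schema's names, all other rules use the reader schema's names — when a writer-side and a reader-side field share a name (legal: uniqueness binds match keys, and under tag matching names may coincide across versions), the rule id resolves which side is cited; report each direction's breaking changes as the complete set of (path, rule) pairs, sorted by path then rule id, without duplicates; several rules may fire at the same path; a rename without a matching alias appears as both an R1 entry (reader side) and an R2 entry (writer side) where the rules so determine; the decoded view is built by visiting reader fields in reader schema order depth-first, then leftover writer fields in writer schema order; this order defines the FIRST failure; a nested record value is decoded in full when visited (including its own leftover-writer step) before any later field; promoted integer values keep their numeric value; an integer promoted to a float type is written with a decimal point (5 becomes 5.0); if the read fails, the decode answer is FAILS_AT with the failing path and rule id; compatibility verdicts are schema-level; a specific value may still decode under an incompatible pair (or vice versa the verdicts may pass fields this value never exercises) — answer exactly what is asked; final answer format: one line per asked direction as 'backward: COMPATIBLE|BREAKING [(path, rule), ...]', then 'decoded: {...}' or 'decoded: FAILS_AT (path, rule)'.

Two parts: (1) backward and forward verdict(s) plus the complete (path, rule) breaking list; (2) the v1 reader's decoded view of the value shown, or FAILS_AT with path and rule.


backward: BREAKING [(age, R3)]; forward: BREAKING [(age, R3)]; decoded: FAILS_AT (age, R3)

each type pair in Shipment: writer, then reader
backward pass over Shipment, reader schema v2, writer schema v1:
  Role -> Role, writer required: status aligns to status
  label: no writer match
  list<float32> -> list<float32>, writer required: tags aligns to tags
  string -> string, writer required: city aligns to city
  int64 -> float64, writer required: age aligns to age
  breaking: (age, R3)
  => 1 violation(s): backward is BREAKING for Shipment
forward pass over Shipment, reader schema v1, writer schema v2:
  Role -> Role, writer required: status aligns to status
  list<float32> -> list<float32>, writer required: tags aligns to tags
  string -> string, writer required: city aligns to city
  float64 -> int64, writer required: age aligns to age
  writer label: unknown to reader
  breaking: (age, R3)
  => 1 violation(s): forward is BREAKING for Shipment
decode walk for Shipment under reader schema v1:
  status := "BLUE"
  tags := [-2.5]
  city := "gamma"
  read fails at age under R3
  => FAILS_AT (age, R3)


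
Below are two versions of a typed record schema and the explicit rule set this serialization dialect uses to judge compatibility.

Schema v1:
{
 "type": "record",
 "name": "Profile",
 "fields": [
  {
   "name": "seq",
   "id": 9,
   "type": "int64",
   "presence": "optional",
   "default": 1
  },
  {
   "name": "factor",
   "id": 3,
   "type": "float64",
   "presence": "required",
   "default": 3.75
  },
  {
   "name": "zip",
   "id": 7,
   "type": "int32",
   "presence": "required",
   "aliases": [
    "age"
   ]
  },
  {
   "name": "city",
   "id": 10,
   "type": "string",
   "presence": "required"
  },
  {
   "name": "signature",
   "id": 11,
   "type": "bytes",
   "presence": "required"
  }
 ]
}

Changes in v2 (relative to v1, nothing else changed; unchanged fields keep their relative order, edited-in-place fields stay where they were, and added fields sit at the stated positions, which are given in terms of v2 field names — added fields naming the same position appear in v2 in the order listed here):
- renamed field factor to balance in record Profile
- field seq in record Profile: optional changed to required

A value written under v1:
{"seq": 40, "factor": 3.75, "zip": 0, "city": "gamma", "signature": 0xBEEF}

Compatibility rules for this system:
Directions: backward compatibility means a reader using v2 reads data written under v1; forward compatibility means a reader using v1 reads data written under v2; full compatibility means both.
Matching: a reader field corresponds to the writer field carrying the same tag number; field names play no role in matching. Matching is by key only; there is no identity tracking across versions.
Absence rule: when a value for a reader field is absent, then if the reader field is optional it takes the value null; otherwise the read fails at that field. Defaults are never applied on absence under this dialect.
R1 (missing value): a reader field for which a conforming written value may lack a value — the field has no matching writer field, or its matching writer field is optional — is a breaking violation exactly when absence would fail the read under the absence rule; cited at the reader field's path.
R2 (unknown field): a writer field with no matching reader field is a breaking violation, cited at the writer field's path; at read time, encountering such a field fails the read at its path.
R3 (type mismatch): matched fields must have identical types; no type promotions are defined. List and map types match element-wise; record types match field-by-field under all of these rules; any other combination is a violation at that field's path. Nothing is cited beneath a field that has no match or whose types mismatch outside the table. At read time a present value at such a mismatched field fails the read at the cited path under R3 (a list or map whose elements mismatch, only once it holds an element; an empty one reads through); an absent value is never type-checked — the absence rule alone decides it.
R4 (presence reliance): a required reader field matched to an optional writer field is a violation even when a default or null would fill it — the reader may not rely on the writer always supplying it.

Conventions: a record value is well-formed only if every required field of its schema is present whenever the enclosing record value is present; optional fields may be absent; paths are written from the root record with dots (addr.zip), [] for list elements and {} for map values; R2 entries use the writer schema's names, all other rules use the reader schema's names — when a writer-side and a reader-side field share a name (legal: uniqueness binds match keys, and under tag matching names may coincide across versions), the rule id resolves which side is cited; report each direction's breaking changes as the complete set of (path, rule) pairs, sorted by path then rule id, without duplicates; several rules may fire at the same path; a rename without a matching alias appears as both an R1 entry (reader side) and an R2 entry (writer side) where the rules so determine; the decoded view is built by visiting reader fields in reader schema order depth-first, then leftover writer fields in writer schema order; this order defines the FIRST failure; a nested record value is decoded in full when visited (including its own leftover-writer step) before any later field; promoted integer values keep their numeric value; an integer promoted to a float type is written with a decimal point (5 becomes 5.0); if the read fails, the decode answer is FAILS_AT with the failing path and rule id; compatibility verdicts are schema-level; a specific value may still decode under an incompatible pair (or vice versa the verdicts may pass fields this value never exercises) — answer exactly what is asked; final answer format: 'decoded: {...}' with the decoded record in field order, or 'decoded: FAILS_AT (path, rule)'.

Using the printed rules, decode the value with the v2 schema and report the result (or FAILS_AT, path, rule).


each type pair in Profile: writer, then reader
decoding the Profile value with the v2 reader:
  seq := 40
  balance := 3.75 (from writer factor)
  zip := 0
  city := "gamma"
  signature := 0xBEEF
  => decoded: {"seq": 40, "balance": 3.75, "zip": 0, "city": "gamma", "signature": 0xBEEF}
remaining Profile differences; none change what is asked:
  field seq in record Profile: optional changed to required -> changes Profile's schema-level verdicts only — the decode of this value is the same

decoded: {"seq": 40, "balance": 3.75, "zip": 0, "city": "gamma", "signature": 0xBEEF}


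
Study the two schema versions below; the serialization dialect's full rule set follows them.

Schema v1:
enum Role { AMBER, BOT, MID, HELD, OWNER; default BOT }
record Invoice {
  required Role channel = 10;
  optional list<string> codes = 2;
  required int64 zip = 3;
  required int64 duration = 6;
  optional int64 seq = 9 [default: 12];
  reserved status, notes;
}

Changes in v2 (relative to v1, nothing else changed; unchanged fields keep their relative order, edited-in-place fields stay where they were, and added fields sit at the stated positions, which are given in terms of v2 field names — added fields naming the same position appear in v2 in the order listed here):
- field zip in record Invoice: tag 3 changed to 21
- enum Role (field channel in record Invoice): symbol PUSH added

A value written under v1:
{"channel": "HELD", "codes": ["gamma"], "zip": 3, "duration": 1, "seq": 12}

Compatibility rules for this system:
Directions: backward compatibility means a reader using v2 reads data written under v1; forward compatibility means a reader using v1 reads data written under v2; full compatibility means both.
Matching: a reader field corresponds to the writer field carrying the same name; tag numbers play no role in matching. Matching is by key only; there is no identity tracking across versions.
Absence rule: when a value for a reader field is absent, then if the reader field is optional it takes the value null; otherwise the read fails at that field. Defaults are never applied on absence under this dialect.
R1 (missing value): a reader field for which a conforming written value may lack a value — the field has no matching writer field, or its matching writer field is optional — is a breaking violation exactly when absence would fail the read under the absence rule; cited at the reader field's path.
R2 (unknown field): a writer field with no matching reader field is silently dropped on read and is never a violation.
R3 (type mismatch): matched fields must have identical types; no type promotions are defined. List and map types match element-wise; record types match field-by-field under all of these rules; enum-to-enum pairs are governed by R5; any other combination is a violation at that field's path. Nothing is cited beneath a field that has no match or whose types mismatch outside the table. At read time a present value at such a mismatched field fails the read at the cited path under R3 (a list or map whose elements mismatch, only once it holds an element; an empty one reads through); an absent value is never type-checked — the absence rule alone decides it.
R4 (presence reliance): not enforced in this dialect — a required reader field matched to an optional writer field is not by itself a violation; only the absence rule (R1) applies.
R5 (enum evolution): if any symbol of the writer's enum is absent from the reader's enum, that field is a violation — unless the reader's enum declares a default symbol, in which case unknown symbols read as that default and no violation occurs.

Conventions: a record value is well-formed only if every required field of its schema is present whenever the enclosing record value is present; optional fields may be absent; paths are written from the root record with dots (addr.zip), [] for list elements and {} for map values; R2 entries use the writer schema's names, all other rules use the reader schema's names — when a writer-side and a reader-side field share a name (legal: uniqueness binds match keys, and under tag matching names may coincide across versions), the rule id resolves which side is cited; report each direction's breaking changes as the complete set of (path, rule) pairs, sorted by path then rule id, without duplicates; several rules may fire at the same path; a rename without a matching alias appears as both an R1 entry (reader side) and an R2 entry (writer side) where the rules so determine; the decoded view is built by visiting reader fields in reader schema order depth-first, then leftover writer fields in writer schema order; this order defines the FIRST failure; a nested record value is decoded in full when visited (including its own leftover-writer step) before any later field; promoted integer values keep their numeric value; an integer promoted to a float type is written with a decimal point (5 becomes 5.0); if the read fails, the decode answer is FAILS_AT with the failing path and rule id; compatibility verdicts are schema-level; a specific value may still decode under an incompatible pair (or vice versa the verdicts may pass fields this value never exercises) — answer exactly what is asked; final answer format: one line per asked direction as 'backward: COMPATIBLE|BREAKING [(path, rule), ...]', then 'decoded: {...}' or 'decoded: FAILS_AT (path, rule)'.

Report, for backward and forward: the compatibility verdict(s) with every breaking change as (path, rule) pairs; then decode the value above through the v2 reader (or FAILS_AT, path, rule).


each type pair in Invoice: writer, then reader
backward for Invoice (reader v2, writer v1):
  writer required, Role -> Role: reader channel maps from writer channel
  writer optional, list<string> -> list<string>: reader codes maps from writer codes
  writer required, int64 -> int64: reader zip maps from writer zip
  writer required, int64 -> int64: reader duration maps from writer duration
  writer optional, int64 -> int64: reader seq maps from writer seq
  => backward verdict for Invoice: COMPATIBLE, no violations
forward for Invoice (reader v1, writer v2):
  writer required, Role -> Role: reader channel maps from writer channel
  writer optional, list<string> -> list<string>: reader codes maps from writer codes
  writer required, int64 -> int64: reader zip maps from writer zip
  writer required, int64 -> int64: reader duration maps from writer duration
  writer optional, int64 -> int64: reader seq maps from writer seq
  => forward verdict for Invoice: COMPATIBLE, no violations
decode (reader v2):
  channel := "HELD"
  codes := ["gamma"]
  zip := 3
  duration := 1
  seq := 12
  => decoded: {"channel": "HELD", "codes": ["gamma"], "zip": 3, "duration": 1, "seq": 12}

backward: COMPATIBLE []; forward: COMPATIBLE []; decoded: {"channel": "HELD", "codes": ["gamma"], "zip": 3, "duration": 1, "seq": 12}


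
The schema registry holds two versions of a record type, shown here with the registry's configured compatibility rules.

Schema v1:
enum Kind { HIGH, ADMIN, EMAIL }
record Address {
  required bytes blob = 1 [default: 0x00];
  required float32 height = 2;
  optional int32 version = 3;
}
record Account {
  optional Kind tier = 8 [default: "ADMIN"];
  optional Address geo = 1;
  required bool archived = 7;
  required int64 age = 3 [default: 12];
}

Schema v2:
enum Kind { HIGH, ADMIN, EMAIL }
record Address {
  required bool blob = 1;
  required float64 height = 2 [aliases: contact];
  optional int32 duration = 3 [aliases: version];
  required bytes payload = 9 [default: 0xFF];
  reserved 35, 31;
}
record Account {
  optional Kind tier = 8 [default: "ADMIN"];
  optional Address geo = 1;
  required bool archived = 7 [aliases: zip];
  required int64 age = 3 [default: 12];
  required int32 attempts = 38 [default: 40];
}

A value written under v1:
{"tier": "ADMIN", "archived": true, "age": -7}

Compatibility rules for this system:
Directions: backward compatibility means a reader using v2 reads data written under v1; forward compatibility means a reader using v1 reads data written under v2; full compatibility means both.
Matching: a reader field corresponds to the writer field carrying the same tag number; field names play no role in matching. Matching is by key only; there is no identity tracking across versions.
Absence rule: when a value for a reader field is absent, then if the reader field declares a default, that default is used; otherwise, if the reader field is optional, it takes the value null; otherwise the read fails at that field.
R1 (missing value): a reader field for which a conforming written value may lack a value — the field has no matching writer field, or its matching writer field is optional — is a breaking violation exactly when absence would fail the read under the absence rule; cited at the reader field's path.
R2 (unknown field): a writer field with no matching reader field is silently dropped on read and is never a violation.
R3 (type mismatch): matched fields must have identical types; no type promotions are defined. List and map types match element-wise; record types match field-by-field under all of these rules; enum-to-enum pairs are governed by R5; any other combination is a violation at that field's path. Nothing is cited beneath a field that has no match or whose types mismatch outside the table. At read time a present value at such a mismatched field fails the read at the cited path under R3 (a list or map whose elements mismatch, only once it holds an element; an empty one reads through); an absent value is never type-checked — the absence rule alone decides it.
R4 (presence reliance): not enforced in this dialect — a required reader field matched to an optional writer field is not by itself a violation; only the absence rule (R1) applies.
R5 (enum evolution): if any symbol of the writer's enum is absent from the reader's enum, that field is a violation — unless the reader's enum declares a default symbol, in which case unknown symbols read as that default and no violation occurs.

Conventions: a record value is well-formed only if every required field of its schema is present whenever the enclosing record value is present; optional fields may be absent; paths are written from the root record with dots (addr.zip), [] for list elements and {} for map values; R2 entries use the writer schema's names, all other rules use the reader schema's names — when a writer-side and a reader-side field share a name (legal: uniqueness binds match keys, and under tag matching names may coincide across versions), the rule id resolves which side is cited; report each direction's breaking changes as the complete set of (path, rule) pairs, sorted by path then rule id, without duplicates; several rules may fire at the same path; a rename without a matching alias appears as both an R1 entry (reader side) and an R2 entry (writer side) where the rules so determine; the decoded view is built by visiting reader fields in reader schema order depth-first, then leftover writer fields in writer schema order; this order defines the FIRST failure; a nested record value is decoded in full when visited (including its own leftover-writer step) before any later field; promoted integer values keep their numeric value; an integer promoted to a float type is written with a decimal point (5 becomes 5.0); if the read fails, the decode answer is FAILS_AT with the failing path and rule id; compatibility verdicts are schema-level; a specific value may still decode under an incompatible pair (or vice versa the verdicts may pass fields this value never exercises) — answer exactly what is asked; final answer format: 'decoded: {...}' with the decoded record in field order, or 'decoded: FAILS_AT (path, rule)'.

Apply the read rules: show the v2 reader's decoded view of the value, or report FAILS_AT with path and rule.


decoded: {"tier": "ADMIN", "geo": null, "archived": true, "age": -7, "attempts": 40}

arrows below run writer -> reader for Account
migrating the Account value to v2:
  tier := "ADMIN"
  geo := null (absent, optional -> null)
  archived := true
  age := -7
  attempts := 40 (absent -> default)
  => decoded: {"tier": "ADMIN", "geo": null, "archived": true, "age": -7, "attempts": 40}
diffs on Account not affecting the asked answer:
  field height in record Address: type float32 changed to float64 -> affects the rule determinations only; this particular Account value decodes identically
  field blob in record Address: type bytes changed to bool (its default is dropped) -> affects the rule determinations only; this particular Account value decodes identically
  renamed field version to duration in record Address (alias version declared on the renamed field) -> fires no rule on Account under this dialect and leaves the result unchanged
  added field payload to record Address: required bytes, tag 9, default 0xFF (in v2 it sits last) -> fires no rule on Account under this dialect and leaves the result unchanged
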